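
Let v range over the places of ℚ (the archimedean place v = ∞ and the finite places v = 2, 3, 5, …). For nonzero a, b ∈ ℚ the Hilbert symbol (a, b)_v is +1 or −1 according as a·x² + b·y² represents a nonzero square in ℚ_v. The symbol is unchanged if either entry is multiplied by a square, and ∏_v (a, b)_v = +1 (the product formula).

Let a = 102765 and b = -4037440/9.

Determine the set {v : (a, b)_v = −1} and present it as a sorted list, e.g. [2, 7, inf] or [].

(a, b) ≡ (102765, -63085) mod (ℚ^×)²; places V = {2, 3, 5, 11, 13, 17, 31, 37, ∞}.
(a,b)_37: α=0, u≡16; β=1, v≡28 (mod 37); (16|37)=+1, (28|37)=+1; sign (−1)^0·+1^1·+1^0 = +1.
(a,b)_2: α=0, β=6; u≡5, v≡3 (mod 8); ε(u)ε(v)=0·1, αω(v)=0·1, βω(u)=6·1; sum ≡ 0  ⇒  +1.
(a,b)_11: α=0, u≡3; β=1, v≡7 (mod 11); (3|11)=+1, (7|11)=-1; sign (−1)^0·+1^1·-1^0 = +1.
(a,b)_31: α=1, u≡29; β=1, v≡30 (mod 31); (29|31)=-1, (30|31)=-1; sign (−1)^1·-1^1·-1^1 = -1.
(a,b)_17: α=1, u≡10; β=0, v≡1 (mod 17); (10|17)=-1, (1|17)=+1; sign (−1)^0·-1^0·+1^1 = +1.
(a,b)_13: α=1, u≡1; β=0, v≡1 (mod 13); (1|13)=+1, (1|13)=+1; sign (−1)^0·+1^0·+1^1 = +1.
(a,b)_∞: sgn(102765)=+, sgn(-63085)=−, so +1.
(a,b)_5: α=1, u≡3; β=1, v≡3 (mod 5); (3|5)=-1, (3|5)=-1; sign (−1)^0·-1^1·-1^1 = +1.
(a,b)_3: α=1, u≡1; β=-2, v≡2 (mod 3); (1|3)=+1, (2|3)=-1; sign (−1)^0·+1^-2·-1^1 = -1.
|Ram(102765, -63085)| = 2, even; anisotropic at {3, 31}.

[3, 31]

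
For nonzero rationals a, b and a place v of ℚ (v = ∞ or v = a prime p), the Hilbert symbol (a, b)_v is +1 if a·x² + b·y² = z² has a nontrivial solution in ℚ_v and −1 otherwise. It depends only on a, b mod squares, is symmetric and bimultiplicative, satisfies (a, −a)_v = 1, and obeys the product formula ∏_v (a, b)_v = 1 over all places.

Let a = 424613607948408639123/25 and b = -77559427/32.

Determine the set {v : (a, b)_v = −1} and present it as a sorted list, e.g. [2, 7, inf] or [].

[2, 11, 23, 31]

Mod squares: a ≡ 7843, b ≡ -1334. Check v ∈ {∞, 2, 3, 5, 11, 23, 29, 31}.
v=3: a=3^2·(≡1), b=3^0·(≡1) mod 3; (1|3)=+1, (1|3)=+1; (−1)^{2·0·1}·(+1)^0·(+1)^2 = +1.
v=∞: 7843 > 0 and -1334 < 0  ⇒  (a,b)_∞ = +1.
v=29: a=29^2·(≡25), b=29^1·(≡11) mod 29; (25|29)=+1, (11|29)=-1; (−1)^{2·1·14}·(+1)^1·(-1)^2 = +1.
v=31: a=31^5·(≡18), b=31^2·(≡17) mod 31; (18|31)=+1, (17|31)=-1; (−1)^{5·2·15}·(+1)^2·(-1)^5 = -1.
v=5: a=5^-2·(≡3), b=5^0·(≡4) mod 5; (3|5)=-1, (4|5)=+1; (−1)^{-2·0·2}·(-1)^0·(+1)^-2 = +1.
v=11: a=11^5·(≡4), b=11^2·(≡6) mod 11; (4|11)=+1, (6|11)=-1; (−1)^{5·2·5}·(+1)^2·(-1)^5 = -1.
v=23: a=23^3·(≡11), b=23^1·(≡20) mod 23; (11|23)=-1, (20|23)=-1; (−1)^{3·1·11}·(-1)^1·(-1)^3 = -1.
v=2: v_2(a)=0, v_2(b)=-5; units ≡ 3, 5 (mod 8); ε·ε+αω+βω = 1·0+0·1+-5·1 ≡ 1  ⇒  (a,b)_2 = -1.
Ram(7843, -1334) = {2, 11, 23, 31}; no ℚ_2-point on the conic.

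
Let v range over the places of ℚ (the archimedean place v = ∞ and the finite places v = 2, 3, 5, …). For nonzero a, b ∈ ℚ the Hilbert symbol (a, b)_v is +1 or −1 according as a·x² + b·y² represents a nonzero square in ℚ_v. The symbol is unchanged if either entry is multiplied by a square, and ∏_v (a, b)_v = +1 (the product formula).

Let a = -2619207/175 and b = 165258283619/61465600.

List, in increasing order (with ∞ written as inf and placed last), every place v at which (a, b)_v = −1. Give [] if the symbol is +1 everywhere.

[2, 19]

Mod squares: a ≡ -7049, b ≡ 13091. Check v ∈ {∞, 2, 3, 5, 7, 11, 13, 17, 19, 53}.
v=2: v_2(a)=0, v_2(b)=-10; units ≡ 7, 3 (mod 8); ε·ε+αω+βω = 1·1+0·1+-10·0 ≡ 1  ⇒  (a,b)_2 = -1.
v=3: a=3^2·(≡1), b=3^0·(≡2) mod 3; (1|3)=+1, (2|3)=-1; (−1)^{2·0·1}·(+1)^0·(-1)^2 = +1.
v=5: a=5^-2·(≡4), b=5^-2·(≡1) mod 5; (4|5)=+1, (1|5)=+1; (−1)^{-2·-2·2}·(+1)^-2·(+1)^-2 = +1.
v=7: a=7^-1·(≡1), b=7^-4·(≡2) mod 7; (1|7)=+1, (2|7)=+1; (−1)^{-1·-4·3}·(+1)^-4·(+1)^-1 = +1.
v=53: a=53^1·(≡35), b=53^1·(≡22) mod 53; (35|53)=-1, (22|53)=-1; (−1)^{1·1·26}·(-1)^1·(-1)^1 = +1.
v=13: a=13^0·(≡12), b=13^1·(≡5) mod 13; (12|13)=+1, (5|13)=-1; (−1)^{0·1·6}·(+1)^1·(-1)^0 = +1.
v=17: a=17^2·(≡3), b=17^2·(≡16) mod 17; (3|17)=-1, (16|17)=+1; (−1)^{2·2·8}·(-1)^2·(+1)^2 = +1.
v=11: a=11^0·(≡8), b=11^2·(≡3) mod 11; (8|11)=-1, (3|11)=+1; (−1)^{0·2·5}·(-1)^2·(+1)^0 = +1.
v=∞: -7049 < 0 and 13091 > 0  ⇒  (a,b)_∞ = +1.
v=19: a=19^1·(≡17), b=19^3·(≡11) mod 19; (17|19)=+1, (11|19)=+1; (−1)^{1·3·9}·(+1)^3·(+1)^1 = -1.
(-7049, 13091 / ℚ) ramifies at {2, 19}: a division algebra.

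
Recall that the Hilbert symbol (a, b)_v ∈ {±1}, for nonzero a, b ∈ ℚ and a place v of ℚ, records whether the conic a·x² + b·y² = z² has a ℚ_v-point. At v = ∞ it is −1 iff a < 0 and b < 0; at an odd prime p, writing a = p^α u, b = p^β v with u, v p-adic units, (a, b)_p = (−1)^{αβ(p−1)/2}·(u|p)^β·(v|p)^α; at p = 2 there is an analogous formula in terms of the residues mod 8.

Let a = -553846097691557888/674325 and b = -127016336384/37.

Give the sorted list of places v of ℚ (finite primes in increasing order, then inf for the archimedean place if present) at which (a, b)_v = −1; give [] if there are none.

(a, b) ≡ (-4866869, -8675723) mod (ℚ^×)²; places V = {2, 3, 5, 7, 17, 19, 23, 37, 41, 43, ∞}.
(a,b)_43: α=1, u≡40; β=1, v≡24 (mod 43); (40|43)=+1, (24|43)=+1; sign (−1)^1·+1^1·+1^1 = -1.
(a,b)_23: α=3, u≡7; β=2, v≡15 (mod 23); (7|23)=-1, (15|23)=-1; sign (−1)^0·-1^2·-1^3 = -1.
(a,b)_7: α=1, u≡2; β=1, v≡6 (mod 7); (2|7)=+1, (6|7)=-1; sign (−1)^1·+1^1·-1^1 = +1.
(a,b)_∞: sgn(-4866869)=−, sgn(-8675723)=−, so -1.
(a,b)_17: α=2, u≡14; β=0, v≡11 (mod 17); (14|17)=-1, (11|17)=-1; sign (−1)^0·-1^0·-1^2 = +1.
(a,b)_37: α=-1, u≡5; β=-1, v≡25 (mod 37); (5|37)=-1, (25|37)=+1; sign (−1)^0·-1^-1·+1^-1 = -1.
(a,b)_2: α=14, β=10; u≡3, v≡5 (mod 8); ε(u)ε(v)=1·0, αω(v)=14·1, βω(u)=10·1; sum ≡ 0  ⇒  +1.
(a,b)_41: α=2, u≡2; β=1, v≡20 (mod 41); (2|41)=+1, (20|41)=+1; sign (−1)^0·+1^1·+1^2 = +1.
(a,b)_5: α=-2, u≡4; β=0, v≡3 (mod 5); (4|5)=+1, (3|5)=-1; sign (−1)^0·+1^0·-1^-2 = +1.
(a,b)_19: α=1, u≡6; β=1, v≡3 (mod 19); (6|19)=+1, (3|19)=-1; sign (−1)^1·+1^1·-1^1 = +1.
(a,b)_3: α=-6, u≡1; β=0, v≡1 (mod 3); (1|3)=+1, (1|3)=+1; sign (−1)^0·+1^0·+1^-6 = +1.
Ram(-4866869, -8675723) = {23, 37, 43, ∞}; no ℚ_23-point on the conic.

[23, 37, 43, inf]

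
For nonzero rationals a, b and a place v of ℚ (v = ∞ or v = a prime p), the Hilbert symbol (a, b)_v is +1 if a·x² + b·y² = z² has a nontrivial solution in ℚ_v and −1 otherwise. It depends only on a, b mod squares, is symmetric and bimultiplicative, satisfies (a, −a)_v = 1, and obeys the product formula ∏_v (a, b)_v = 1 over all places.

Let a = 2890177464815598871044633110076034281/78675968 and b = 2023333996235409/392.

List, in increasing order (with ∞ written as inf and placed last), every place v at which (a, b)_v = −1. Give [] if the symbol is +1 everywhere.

Mod squares: a ≡ 428978, b ≡ 301594722. Check v ∈ {∞, 2, 3, 7, 11, 13, 17, 23, 29, 31, 37}.
v=17: a=17^5·(≡11), b=17^1·(≡5) mod 17; (11|17)=-1, (5|17)=-1; (−1)^{5·1·8}·(-1)^1·(-1)^5 = +1.
v=3: a=3^16·(≡2), b=3^5·(≡2) mod 3; (2|3)=-1, (2|3)=-1; (−1)^{16·5·1}·(-1)^5·(-1)^16 = -1.
v=2: v_2(a)=-15, v_2(b)=-3; units ≡ 1, 1 (mod 8); ε·ε+αω+βω = 0·0+-15·0+-3·0 ≡ 0  ⇒  (a,b)_2 = +1.
v=11: a=11^5·(≡5), b=11^3·(≡1) mod 11; (5|11)=+1, (1|11)=+1; (−1)^{5·3·5}·(+1)^3·(+1)^5 = -1.
v=13: a=13^2·(≡1), b=13^1·(≡11) mod 13; (1|13)=+1, (11|13)=-1; (−1)^{2·1·6}·(+1)^1·(-1)^2 = +1.
v=∞: 428978 > 0 and 301594722 > 0  ⇒  (a,b)_∞ = +1.
v=29: a=29^2·(≡17), b=29^1·(≡15) mod 29; (17|29)=-1, (15|29)=-1; (−1)^{2·1·14}·(-1)^1·(-1)^2 = -1.
v=31: a=31^3·(≡29), b=31^1·(≡5) mod 31; (29|31)=-1, (5|31)=+1; (−1)^{3·1·15}·(-1)^1·(+1)^3 = +1.
v=23: a=23^0·(≡14), b=23^1·(≡6) mod 23; (14|23)=-1, (6|23)=+1; (−1)^{0·1·11}·(-1)^1·(+1)^0 = -1.
v=37: a=37^5·(≡31), b=37^2·(≡1) mod 37; (31|37)=-1, (1|37)=+1; (−1)^{5·2·18}·(-1)^2·(+1)^5 = +1.
v=7: a=7^-4·(≡1), b=7^-2·(≡4) mod 7; (1|7)=+1, (4|7)=+1; (−1)^{-4·-2·3}·(+1)^-2·(+1)^-4 = +1.
(428978, 301594722 / ℚ) ramifies at {3, 11, 23, 29}: a division algebra.

[3, 11, 23, 29]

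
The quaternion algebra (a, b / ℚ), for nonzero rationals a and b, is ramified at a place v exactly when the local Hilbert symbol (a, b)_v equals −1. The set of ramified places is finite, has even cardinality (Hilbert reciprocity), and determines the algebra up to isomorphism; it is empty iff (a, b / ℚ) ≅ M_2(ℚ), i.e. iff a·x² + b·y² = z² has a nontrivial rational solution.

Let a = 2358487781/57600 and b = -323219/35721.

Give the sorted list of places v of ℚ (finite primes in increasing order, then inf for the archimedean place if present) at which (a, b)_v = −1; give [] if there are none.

Mod squares: a ≡ 26381, b ≡ -611. Check v ∈ {∞, 2, 3, 5, 7, 13, 23, 31, 37, 47}.
v=23: a=23^3·(≡20), b=23^2·(≡5) mod 23; (20|23)=-1, (5|23)=-1; (−1)^{3·2·11}·(-1)^2·(-1)^3 = -1.
v=47: a=47^0·(≡34), b=47^1·(≡32) mod 47; (34|47)=+1, (32|47)=+1; (−1)^{0·1·23}·(+1)^1·(+1)^0 = +1.
v=2: v_2(a)=-8, v_2(b)=0; units ≡ 5, 5 (mod 8); ε·ε+αω+βω = 0·0+-8·1+0·1 ≡ 0  ⇒  (a,b)_2 = +1.
v=3: a=3^-2·(≡2), b=3^-6·(≡1) mod 3; (2|3)=-1, (1|3)=+1; (−1)^{-2·-6·1}·(-1)^-6·(+1)^-2 = +1.
v=37: a=37^1·(≡27), b=37^0·(≡17) mod 37; (27|37)=+1, (17|37)=-1; (−1)^{1·0·18}·(+1)^0·(-1)^1 = -1.
v=∞: 26381 > 0 and -611 < 0  ⇒  (a,b)_∞ = +1.
v=13: a=13^2·(≡1), b=13^1·(≡11) mod 13; (1|13)=+1, (11|13)=-1; (−1)^{2·1·6}·(+1)^1·(-1)^2 = +1.
v=31: a=31^1·(≡10), b=31^0·(≡2) mod 31; (10|31)=+1, (2|31)=+1; (−1)^{1·0·15}·(+1)^0·(+1)^1 = +1.
v=5: a=5^-2·(≡4), b=5^0·(≡1) mod 5; (4|5)=+1, (1|5)=+1; (−1)^{-2·0·2}·(+1)^0·(+1)^-2 = +1.
v=7: a=7^0·(≡5), b=7^-2·(≡6) mod 7; (5|7)=-1, (6|7)=-1; (−1)^{0·-2·3}·(-1)^-2·(-1)^0 = +1.
Ram(26381, -611) = {23, 37}; no ℚ_23-point on the conic.

[23, 37]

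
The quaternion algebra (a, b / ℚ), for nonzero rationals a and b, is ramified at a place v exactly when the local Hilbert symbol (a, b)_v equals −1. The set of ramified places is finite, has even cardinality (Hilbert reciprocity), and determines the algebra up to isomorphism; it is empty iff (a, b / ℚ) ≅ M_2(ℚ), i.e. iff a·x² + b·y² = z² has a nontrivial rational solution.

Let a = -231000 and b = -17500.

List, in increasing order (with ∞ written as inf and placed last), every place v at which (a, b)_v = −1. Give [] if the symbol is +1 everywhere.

Mod squares: a ≡ -2310, b ≡ -7. Check v ∈ {∞, 2, 3, 5, 7, 11}.
v=3: a=3^1·(≡1), b=3^0·(≡2) mod 3; (1|3)=+1, (2|3)=-1; (−1)^{1·0·1}·(+1)^0·(-1)^1 = -1.
v=7: a=7^1·(≡5), b=7^1·(≡6) mod 7; (5|7)=-1, (6|7)=-1; (−1)^{1·1·3}·(-1)^1·(-1)^1 = -1.
v=2: v_2(a)=3, v_2(b)=2; units ≡ 5, 1 (mod 8); ε·ε+αω+βω = 0·0+3·0+2·1 ≡ 0  ⇒  (a,b)_2 = +1.
v=5: a=5^3·(≡2), b=5^4·(≡2) mod 5; (2|5)=-1, (2|5)=-1; (−1)^{3·4·2}·(-1)^4·(-1)^3 = -1.
v=11: a=11^1·(≡10), b=11^0·(≡1) mod 11; (10|11)=-1, (1|11)=+1; (−1)^{1·0·5}·(-1)^0·(+1)^1 = +1.
v=∞: -2310 < 0 and -7 < 0  ⇒  (a,b)_∞ = -1.
(-2310, -7 / ℚ) ramifies at {3, 5, 7, ∞}: a division algebra.

[3, 5, 7, inf]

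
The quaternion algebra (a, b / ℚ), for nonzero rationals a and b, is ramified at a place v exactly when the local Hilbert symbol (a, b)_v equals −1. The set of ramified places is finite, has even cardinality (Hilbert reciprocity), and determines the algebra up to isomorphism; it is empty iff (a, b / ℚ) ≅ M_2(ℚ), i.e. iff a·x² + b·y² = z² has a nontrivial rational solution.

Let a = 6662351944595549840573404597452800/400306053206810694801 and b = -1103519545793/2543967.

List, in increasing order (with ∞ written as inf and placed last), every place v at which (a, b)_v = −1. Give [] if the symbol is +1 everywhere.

[3, 7, 29, 41]

Mod squares: a ≡ 36379833, b ≡ -774039. Check v ∈ {∞, 2, 3, 5, 7, 11, 13, 19, 23, 29, 31, 37, 41, 43, 47}.
v=2: v_2(a)=26, v_2(b)=0; units ≡ 1, 1 (mod 8); ε·ε+αω+βω = 0·0+26·0+0·0 ≡ 0  ⇒  (a,b)_2 = +1.
v=31: a=31^3·(≡19), b=31^1·(≡21) mod 31; (19|31)=+1, (21|31)=-1; (−1)^{3·1·15}·(+1)^1·(-1)^3 = +1.
v=47: a=47^-1·(≡11), b=47^0·(≡28) mod 47; (11|47)=-1, (28|47)=+1; (−1)^{-1·0·23}·(-1)^0·(+1)^-1 = +1.
v=13: a=13^-2·(≡10), b=13^0·(≡5) mod 13; (10|13)=+1, (5|13)=-1; (−1)^{-2·0·6}·(+1)^0·(-1)^-2 = +1.
v=3: a=3^-1·(≡2), b=3^-5·(≡2) mod 3; (2|3)=-1, (2|3)=-1; (−1)^{-1·-5·1}·(-1)^-5·(-1)^-1 = -1.
v=23: a=23^2·(≡19), b=23^0·(≡9) mod 23; (19|23)=-1, (9|23)=+1; (−1)^{2·0·11}·(-1)^0·(+1)^2 = +1.
v=7: a=7^11·(≡2), b=7^3·(≡2) mod 7; (2|7)=+1, (2|7)=+1; (−1)^{11·3·3}·(+1)^3·(+1)^11 = -1.
v=29: a=29^-3·(≡4), b=29^-1·(≡26) mod 29; (4|29)=+1, (26|29)=-1; (−1)^{-3·-1·14}·(+1)^-1·(-1)^-3 = -1.
v=41: a=41^3·(≡37), b=41^1·(≡35) mod 41; (37|41)=+1, (35|41)=-1; (−1)^{3·1·20}·(+1)^1·(-1)^3 = -1.
v=43: a=43^2·(≡22), b=43^2·(≡4) mod 43; (22|43)=-1, (4|43)=+1; (−1)^{2·2·21}·(-1)^2·(+1)^2 = +1.
v=5: a=5^2·(≡2), b=5^0·(≡1) mod 5; (2|5)=-1, (1|5)=+1; (−1)^{2·0·2}·(-1)^0·(+1)^2 = +1.
v=19: a=19^-6·(≡7), b=19^-2·(≡13) mod 19; (7|19)=+1, (13|19)=-1; (−1)^{-6·-2·9}·(+1)^-2·(-1)^-6 = +1.
v=∞: 36379833 > 0 and -774039 < 0  ⇒  (a,b)_∞ = +1.
v=37: a=37^0·(≡16), b=37^2·(≡11) mod 37; (16|37)=+1, (11|37)=+1; (−1)^{0·2·18}·(+1)^2·(+1)^0 = +1.
v=11: a=11^-4·(≡2), b=11^0·(≡9) mod 11; (2|11)=-1, (9|11)=+1; (−1)^{-4·0·5}·(-1)^0·(+1)^-4 = +1.
|Ram(36379833, -774039)| = 4, even; anisotropic at {3, 7, 29, 41}.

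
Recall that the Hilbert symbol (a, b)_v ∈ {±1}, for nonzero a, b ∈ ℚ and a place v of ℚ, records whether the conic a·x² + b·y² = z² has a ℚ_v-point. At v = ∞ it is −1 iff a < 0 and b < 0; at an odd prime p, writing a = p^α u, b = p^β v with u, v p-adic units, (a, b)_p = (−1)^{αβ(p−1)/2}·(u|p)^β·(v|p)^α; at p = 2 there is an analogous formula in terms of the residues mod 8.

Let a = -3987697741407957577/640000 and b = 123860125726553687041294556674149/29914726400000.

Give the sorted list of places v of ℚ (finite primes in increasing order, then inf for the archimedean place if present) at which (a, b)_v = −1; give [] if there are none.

[5, 7, 13, 17]

(a, b) ≡ (-17017, 85085) mod (ℚ^×)²; places V = {2, 3, 5, 7, 11, 13, 17, 23, 43, 47, 53, ∞}.
(a,b)_11: α=1, u≡9; β=3, v≡10 (mod 11); (9|11)=+1, (10|11)=-1; sign (−1)^1·+1^3·-1^1 = +1.
(a,b)_13: α=1, u≡10; β=-1, v≡6 (mod 13); (10|13)=+1, (6|13)=-1; sign (−1)^0·+1^-1·-1^1 = -1.
(a,b)_5: α=-4, u≡2; β=-5, v≡3 (mod 5); (2|5)=-1, (3|5)=-1; sign (−1)^0·-1^-5·-1^-4 = -1.
(a,b)_∞: sgn(-17017)=−, sgn(85085)=+, so +1.
(a,b)_43: α=0, u≡25; β=2, v≡23 (mod 43); (25|43)=+1, (23|43)=+1; sign (−1)^0·+1^2·+1^0 = +1.
(a,b)_2: α=-10, β=-18; u≡7, v≡5 (mod 8); ε(u)ε(v)=1·0, αω(v)=-10·1, βω(u)=-18·0; sum ≡ 0  ⇒  +1.
(a,b)_3: α=0, u≡2; β=2, v≡2 (mod 3); (2|3)=-1, (2|3)=-1; sign (−1)^0·-1^2·-1^0 = +1.
(a,b)_17: α=5, u≡1; β=9, v≡6 (mod 17); (1|17)=+1, (6|17)=-1; sign (−1)^0·+1^9·-1^5 = -1.
(a,b)_23: α=2, u≡16; β=2, v≡18 (mod 23); (16|23)=+1, (18|23)=+1; sign (−1)^0·+1^2·+1^2 = +1.
(a,b)_7: α=5, u≡3; β=9, v≡3 (mod 7); (3|7)=-1, (3|7)=-1; sign (−1)^1·-1^9·-1^5 = -1.
(a,b)_53: α=0, u≡46; β=-2, v≡41 (mod 53); (46|53)=+1, (41|53)=-1; sign (−1)^0·+1^-2·-1^0 = +1.
(a,b)_47: α=2, u≡41; β=2, v≡15 (mod 47); (41|47)=-1, (15|47)=-1; sign (−1)^0·-1^2·-1^2 = +1.
(-17017, 85085 / ℚ) ramifies at {5, 7, 13, 17}: a division algebra.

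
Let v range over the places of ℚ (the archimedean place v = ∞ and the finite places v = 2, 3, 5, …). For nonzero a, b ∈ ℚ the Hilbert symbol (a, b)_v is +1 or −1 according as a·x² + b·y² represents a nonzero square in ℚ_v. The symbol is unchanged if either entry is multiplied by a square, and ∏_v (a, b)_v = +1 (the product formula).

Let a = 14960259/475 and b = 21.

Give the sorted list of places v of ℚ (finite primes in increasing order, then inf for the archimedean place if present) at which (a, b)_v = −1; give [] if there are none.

[3, 19, 29, 31]

Mod squares: a ≡ 17081, b ≡ 21. Check v ∈ {∞, 2, 3, 5, 7, 19, 29, 31, 43}.
v=3: a=3^2·(≡2), b=3^1·(≡1) mod 3; (2|3)=-1, (1|3)=+1; (−1)^{2·1·1}·(-1)^1·(+1)^2 = -1.
v=43: a=43^2·(≡25), b=43^0·(≡21) mod 43; (25|43)=+1, (21|43)=+1; (−1)^{2·0·21}·(+1)^0·(+1)^2 = +1.
v=31: a=31^1·(≡26), b=31^0·(≡21) mod 31; (26|31)=-1, (21|31)=-1; (−1)^{1·0·15}·(-1)^0·(-1)^1 = -1.
v=2: v_2(a)=0, v_2(b)=0; units ≡ 1, 5 (mod 8); ε·ε+αω+βω = 0·0+0·1+0·0 ≡ 0  ⇒  (a,b)_2 = +1.
v=7: a=7^0·(≡1), b=7^1·(≡3) mod 7; (1|7)=+1, (3|7)=-1; (−1)^{0·1·3}·(+1)^1·(-1)^0 = +1.
v=29: a=29^1·(≡7), b=29^0·(≡21) mod 29; (7|29)=+1, (21|29)=-1; (−1)^{1·0·14}·(+1)^0·(-1)^1 = -1.
v=19: a=19^-1·(≡16), b=19^0·(≡2) mod 19; (16|19)=+1, (2|19)=-1; (−1)^{-1·0·9}·(+1)^0·(-1)^-1 = -1.
v=5: a=5^-2·(≡1), b=5^0·(≡1) mod 5; (1|5)=+1, (1|5)=+1; (−1)^{-2·0·2}·(+1)^0·(+1)^-2 = +1.
v=∞: 17081 > 0 and 21 > 0  ⇒  (a,b)_∞ = +1.
|Ram(17081, 21)| = 4, even; anisotropic at {3, 19, 29, 31}.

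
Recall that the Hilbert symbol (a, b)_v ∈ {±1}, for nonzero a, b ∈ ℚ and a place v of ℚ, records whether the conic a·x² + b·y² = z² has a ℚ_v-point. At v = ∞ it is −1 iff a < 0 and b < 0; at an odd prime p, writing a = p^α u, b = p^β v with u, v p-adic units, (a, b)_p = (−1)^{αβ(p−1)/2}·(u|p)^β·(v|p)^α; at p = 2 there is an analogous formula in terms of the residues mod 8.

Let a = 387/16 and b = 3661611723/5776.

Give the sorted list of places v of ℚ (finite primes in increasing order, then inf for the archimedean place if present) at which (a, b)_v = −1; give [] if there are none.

Mod squares: a ≡ 43, b ≡ 5022787. Check v ∈ {∞, 2, 3, 7, 11, 19, 37, 41, 43}.
v=41: a=41^0·(≡37), b=41^1·(≡31) mod 41; (37|41)=+1, (31|41)=+1; (−1)^{0·1·20}·(+1)^1·(+1)^0 = +1.
v=11: a=11^0·(≡7), b=11^1·(≡10) mod 11; (7|11)=-1, (10|11)=-1; (−1)^{0·1·5}·(-1)^1·(-1)^0 = -1.
v=43: a=43^1·(≡14), b=43^1·(≡40) mod 43; (14|43)=+1, (40|43)=+1; (−1)^{1·1·21}·(+1)^1·(+1)^1 = -1.
v=∞: 43 > 0 and 5022787 > 0  ⇒  (a,b)_∞ = +1.
v=7: a=7^0·(≡1), b=7^1·(≡6) mod 7; (1|7)=+1, (6|7)=-1; (−1)^{0·1·3}·(+1)^1·(-1)^0 = +1.
v=2: v_2(a)=-4, v_2(b)=-4; units ≡ 3, 3 (mod 8); ε·ε+αω+βω = 1·1+-4·1+-4·1 ≡ 1  ⇒  (a,b)_2 = -1.
v=3: a=3^2·(≡1), b=3^6·(≡1) mod 3; (1|3)=+1, (1|3)=+1; (−1)^{2·6·1}·(+1)^6·(+1)^2 = +1.
v=19: a=19^0·(≡4), b=19^-2·(≡16) mod 19; (4|19)=+1, (16|19)=+1; (−1)^{0·-2·9}·(+1)^-2·(+1)^0 = +1.
v=37: a=37^0·(≡8), b=37^1·(≡24) mod 37; (8|37)=-1, (24|37)=-1; (−1)^{0·1·18}·(-1)^1·(-1)^0 = -1.
(43, 5022787 / ℚ) ramifies at {2, 11, 37, 43}: a division algebra.

[2, 11, 37, 43]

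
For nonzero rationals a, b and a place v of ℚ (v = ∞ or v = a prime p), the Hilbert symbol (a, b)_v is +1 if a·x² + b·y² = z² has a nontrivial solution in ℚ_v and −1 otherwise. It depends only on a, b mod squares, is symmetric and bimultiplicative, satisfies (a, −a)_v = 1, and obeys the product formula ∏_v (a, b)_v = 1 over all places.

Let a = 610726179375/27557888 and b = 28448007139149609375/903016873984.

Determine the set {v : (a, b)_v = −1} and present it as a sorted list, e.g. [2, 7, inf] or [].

Mod squares: a ≡ 494, b ≡ 247. Check v ∈ {∞, 2, 3, 5, 7, 13, 17, 19, 29}.
v=∞: 494 > 0 and 247 > 0  ⇒  (a,b)_∞ = +1.
v=29: a=29^-2·(≡4), b=29^-2·(≡3) mod 29; (4|29)=+1, (3|29)=-1; (−1)^{-2·-2·14}·(+1)^-2·(-1)^-2 = +1.
v=17: a=17^2·(≡15), b=17^2·(≡16) mod 17; (15|17)=+1, (16|17)=+1; (−1)^{2·2·8}·(+1)^2·(+1)^2 = +1.
v=7: a=7^0·(≡4), b=7^2·(≡2) mod 7; (4|7)=+1, (2|7)=+1; (−1)^{0·2·3}·(+1)^2·(+1)^0 = +1.
v=19: a=19^1·(≡11), b=19^1·(≡2) mod 19; (11|19)=+1, (2|19)=-1; (−1)^{1·1·9}·(+1)^1·(-1)^1 = +1.
v=3: a=3^4·(≡2), b=3^6·(≡1) mod 3; (2|3)=-1, (1|3)=+1; (−1)^{4·6·1}·(-1)^6·(+1)^4 = +1.
v=13: a=13^3·(≡4), b=13^5·(≡6) mod 13; (4|13)=+1, (6|13)=-1; (−1)^{3·5·6}·(+1)^5·(-1)^3 = -1.
v=2: v_2(a)=-15, v_2(b)=-30; units ≡ 7, 7 (mod 8); ε·ε+αω+βω = 1·1+-15·0+-30·0 ≡ 1  ⇒  (a,b)_2 = -1.
v=5: a=5^4·(≡4), b=5^8·(≡2) mod 5; (4|5)=+1, (2|5)=-1; (−1)^{4·8·2}·(+1)^8·(-1)^4 = +1.
(494, 247 / ℚ) ramifies at {2, 13}: a division algebra.

[2, 13]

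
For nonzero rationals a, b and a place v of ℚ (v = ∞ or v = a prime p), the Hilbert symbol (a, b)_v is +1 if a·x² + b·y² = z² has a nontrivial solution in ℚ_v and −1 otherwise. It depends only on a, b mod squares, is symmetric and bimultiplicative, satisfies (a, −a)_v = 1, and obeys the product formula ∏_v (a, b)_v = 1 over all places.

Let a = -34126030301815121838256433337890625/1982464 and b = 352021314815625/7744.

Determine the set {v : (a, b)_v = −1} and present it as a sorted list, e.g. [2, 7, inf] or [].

[3, 7, 17, 19]

Mod squares: a ≡ -140505, b ≡ 13667745. Check v ∈ {∞, 2, 3, 5, 7, 11, 13, 17, 19, 29, 31}.
v=∞: -140505 < 0 and 13667745 > 0  ⇒  (a,b)_∞ = +1.
v=3: a=3^3·(≡1), b=3^1·(≡1) mod 3; (1|3)=+1, (1|3)=+1; (−1)^{3·1·1}·(+1)^1·(+1)^3 = -1.
v=31: a=31^2·(≡5), b=31^1·(≡26) mod 31; (5|31)=+1, (26|31)=-1; (−1)^{2·1·15}·(+1)^1·(-1)^2 = +1.
v=2: v_2(a)=-14, v_2(b)=-6; units ≡ 7, 1 (mod 8); ε·ε+αω+βω = 1·0+-14·0+-6·0 ≡ 0  ⇒  (a,b)_2 = +1.
v=11: a=11^-2·(≡4), b=11^-2·(≡9) mod 11; (4|11)=+1, (9|11)=+1; (−1)^{-2·-2·5}·(+1)^-2·(+1)^-2 = +1.
v=7: a=7^8·(≡5), b=7^3·(≡4) mod 7; (5|7)=-1, (4|7)=+1; (−1)^{8·3·3}·(-1)^3·(+1)^8 = -1.
v=29: a=29^5·(≡10), b=29^2·(≡16) mod 29; (10|29)=-1, (16|29)=+1; (−1)^{5·2·14}·(-1)^2·(+1)^5 = +1.
v=5: a=5^9·(≡4), b=5^5·(≡4) mod 5; (4|5)=+1, (4|5)=+1; (−1)^{9·5·2}·(+1)^5·(+1)^9 = +1.
v=17: a=17^3·(≡10), b=17^1·(≡2) mod 17; (10|17)=-1, (2|17)=+1; (−1)^{3·1·8}·(-1)^1·(+1)^3 = -1.
v=19: a=19^3·(≡12), b=19^1·(≡2) mod 19; (12|19)=-1, (2|19)=-1; (−1)^{3·1·9}·(-1)^1·(-1)^3 = -1.
v=13: a=13^2·(≡4), b=13^1·(≡4) mod 13; (4|13)=+1, (4|13)=+1; (−1)^{2·1·6}·(+1)^1·(+1)^2 = +1.
|Ram(-140505, 13667745)| = 4, even; anisotropic at {3, 7, 17, 19}.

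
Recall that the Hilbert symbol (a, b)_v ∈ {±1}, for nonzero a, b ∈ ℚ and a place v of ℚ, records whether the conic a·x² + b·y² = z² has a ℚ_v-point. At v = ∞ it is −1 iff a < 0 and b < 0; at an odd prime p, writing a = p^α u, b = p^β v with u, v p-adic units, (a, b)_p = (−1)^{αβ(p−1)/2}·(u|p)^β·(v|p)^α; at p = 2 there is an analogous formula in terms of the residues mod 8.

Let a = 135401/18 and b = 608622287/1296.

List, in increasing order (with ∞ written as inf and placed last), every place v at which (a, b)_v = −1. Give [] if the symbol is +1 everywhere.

(a, b) ≡ (322, 253487) mod (ℚ^×)²; places V = {2, 3, 7, 13, 17, 23, 29, 31, 37, ∞}.
(a,b)_3: α=-2, u≡1; β=-4, v≡2 (mod 3); (1|3)=+1, (2|3)=-1; sign (−1)^0·+1^-4·-1^-2 = +1.
(a,b)_29: α=2, u≡17; β=0, v≡18 (mod 29); (17|29)=-1, (18|29)=-1; sign (−1)^0·-1^0·-1^2 = +1.
(a,b)_23: α=1, u≡14; β=0, v≡16 (mod 23); (14|23)=-1, (16|23)=+1; sign (−1)^0·-1^0·+1^1 = +1.
(a,b)_13: α=0, u≡9; β=1, v≡12 (mod 13); (9|13)=+1, (12|13)=+1; sign (−1)^0·+1^1·+1^0 = +1.
(a,b)_17: α=0, u≡13; β=1, v≡2 (mod 17); (13|17)=+1, (2|17)=+1; sign (−1)^0·+1^1·+1^0 = +1.
(a,b)_∞: sgn(322)=+, sgn(253487)=+, so +1.
(a,b)_37: α=0, u≡1; β=1, v≡13 (mod 37); (1|37)=+1, (13|37)=-1; sign (−1)^0·+1^1·-1^0 = +1.
(a,b)_31: α=0, u≡22; β=1, v≡6 (mod 31); (22|31)=-1, (6|31)=-1; sign (−1)^0·-1^1·-1^0 = -1.
(a,b)_7: α=1, u≡4; β=4, v≡3 (mod 7); (4|7)=+1, (3|7)=-1; sign (−1)^0·+1^4·-1^1 = -1.
(a,b)_2: α=-1, β=-4; u≡1, v≡7 (mod 8); ε(u)ε(v)=0·1, αω(v)=-1·0, βω(u)=-4·0; sum ≡ 0  ⇒  +1.
(322, 253487 / ℚ) ramifies at {7, 31}: a division algebra.

[7, 31]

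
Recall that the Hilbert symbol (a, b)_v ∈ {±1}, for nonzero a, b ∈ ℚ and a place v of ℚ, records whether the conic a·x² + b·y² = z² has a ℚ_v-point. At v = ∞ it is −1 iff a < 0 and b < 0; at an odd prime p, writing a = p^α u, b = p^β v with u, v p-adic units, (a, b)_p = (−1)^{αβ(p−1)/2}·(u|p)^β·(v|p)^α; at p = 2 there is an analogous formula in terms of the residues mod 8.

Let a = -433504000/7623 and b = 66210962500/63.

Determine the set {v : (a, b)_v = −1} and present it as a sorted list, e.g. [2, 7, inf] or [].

Mod squares: a ≡ -474145, b ≡ 350455. Check v ∈ {∞, 2, 3, 5, 7, 11, 17, 19, 23, 31}.
v=5: a=5^3·(≡1), b=5^5·(≡1) mod 5; (1|5)=+1, (1|5)=+1; (−1)^{3·5·2}·(+1)^5·(+1)^3 = +1.
v=11: a=11^-2·(≡2), b=11^0·(≡7) mod 11; (2|11)=-1, (7|11)=-1; (−1)^{-2·0·5}·(-1)^0·(-1)^-2 = +1.
v=19: a=19^1·(≡9), b=19^1·(≡14) mod 19; (9|19)=+1, (14|19)=-1; (−1)^{1·1·9}·(+1)^1·(-1)^1 = +1.
v=17: a=17^0·(≡9), b=17^1·(≡12) mod 17; (9|17)=+1, (12|17)=-1; (−1)^{0·1·8}·(+1)^1·(-1)^0 = +1.
v=31: a=31^1·(≡8), b=31^1·(≡27) mod 31; (8|31)=+1, (27|31)=-1; (−1)^{1·1·15}·(+1)^1·(-1)^1 = +1.
v=3: a=3^-2·(≡2), b=3^-2·(≡1) mod 3; (2|3)=-1, (1|3)=+1; (−1)^{-2·-2·1}·(-1)^-2·(+1)^-2 = +1.
v=2: v_2(a)=8, v_2(b)=2; units ≡ 7, 7 (mod 8); ε·ε+αω+βω = 1·1+8·0+2·0 ≡ 1  ⇒  (a,b)_2 = -1.
v=7: a=7^-1·(≡2), b=7^-1·(≡2) mod 7; (2|7)=+1, (2|7)=+1; (−1)^{-1·-1·3}·(+1)^-1·(+1)^-1 = -1.
v=∞: -474145 < 0 and 350455 > 0  ⇒  (a,b)_∞ = +1.
v=23: a=23^1·(≡4), b=23^2·(≡16) mod 23; (4|23)=+1, (16|23)=+1; (−1)^{1·2·11}·(+1)^2·(+1)^1 = +1.
|Ram(-474145, 350455)| = 2, even; anisotropic at {2, 7}.

[2, 7]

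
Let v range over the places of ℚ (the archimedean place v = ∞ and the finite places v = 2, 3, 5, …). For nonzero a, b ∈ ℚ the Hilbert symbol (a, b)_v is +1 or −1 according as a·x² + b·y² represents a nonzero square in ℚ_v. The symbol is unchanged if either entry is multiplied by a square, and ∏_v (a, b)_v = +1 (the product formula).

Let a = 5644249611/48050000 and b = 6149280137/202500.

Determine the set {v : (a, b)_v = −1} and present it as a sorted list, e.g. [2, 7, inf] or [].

(a, b) ≡ (440895, 17) mod (ℚ^×)²; places V = {2, 3, 5, 7, 11, 13, 17, 19, 23, 31, ∞}.
(a,b)_11: α=2, u≡4; β=2, v≡2 (mod 11); (4|11)=+1, (2|11)=-1; sign (−1)^0·+1^2·-1^2 = +1.
(a,b)_17: α=1, u≡11; β=1, v≡13 (mod 17); (11|17)=-1, (13|17)=+1; sign (−1)^0·-1^1·+1^1 = -1.
(a,b)_∞: sgn(440895)=+, sgn(17)=+, so +1.
(a,b)_13: α=1, u≡2; β=2, v≡12 (mod 13); (2|13)=-1, (12|13)=+1; sign (−1)^0·-1^2·+1^1 = +1.
(a,b)_31: α=-2, u≡30; β=0, v≡17 (mod 31); (30|31)=-1, (17|31)=-1; sign (−1)^0·-1^0·-1^-2 = +1.
(a,b)_3: α=1, u≡1; β=-4, v≡2 (mod 3); (1|3)=+1, (2|3)=-1; sign (−1)^0·+1^-4·-1^1 = -1.
(a,b)_2: α=-4, β=-2; u≡7, v≡1 (mod 8); ε(u)ε(v)=1·0, αω(v)=-4·0, βω(u)=-2·0; sum ≡ 0  ⇒  +1.
(a,b)_7: α=1, u≡5; β=2, v≡6 (mod 7); (5|7)=-1, (6|7)=-1; sign (−1)^0·-1^2·-1^1 = -1.
(a,b)_19: α=1, u≡4; β=2, v≡17 (mod 19); (4|19)=+1, (17|19)=+1; sign (−1)^0·+1^2·+1^1 = +1.
(a,b)_23: α=2, u≡12; β=0, v≡20 (mod 23); (12|23)=+1, (20|23)=-1; sign (−1)^0·+1^0·-1^2 = +1.
(a,b)_5: α=-5, u≡1; β=-4, v≡3 (mod 5); (1|5)=+1, (3|5)=-1; sign (−1)^0·+1^-4·-1^-5 = -1.
|Ram(440895, 17)| = 4, even; anisotropic at {3, 5, 7, 17}.

[3, 5, 7, 17]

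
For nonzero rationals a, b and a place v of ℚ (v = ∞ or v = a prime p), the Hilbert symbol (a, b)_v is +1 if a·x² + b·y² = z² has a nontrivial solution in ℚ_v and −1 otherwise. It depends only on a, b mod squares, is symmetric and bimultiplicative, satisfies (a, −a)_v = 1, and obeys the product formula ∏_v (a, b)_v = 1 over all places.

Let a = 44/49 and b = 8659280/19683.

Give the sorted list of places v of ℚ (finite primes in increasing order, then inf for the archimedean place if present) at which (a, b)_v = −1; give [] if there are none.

(a, b) ≡ (11, 15) mod (ℚ^×)²; places V = {2, 3, 5, 7, 11, 47, ∞}.
(a,b)_47: α=0, u≡22; β=2, v≡31 (mod 47); (22|47)=-1, (31|47)=-1; sign (−1)^0·-1^2·-1^0 = +1.
(a,b)_7: α=-2, u≡2; β=2, v≡2 (mod 7); (2|7)=+1, (2|7)=+1; sign (−1)^0·+1^2·+1^-2 = +1.
(a,b)_5: α=0, u≡1; β=1, v≡2 (mod 5); (1|5)=+1, (2|5)=-1; sign (−1)^0·+1^1·-1^0 = +1.
(a,b)_2: α=2, β=4; u≡3, v≡7 (mod 8); ε(u)ε(v)=1·1, αω(v)=2·0, βω(u)=4·1; sum ≡ 1  ⇒  -1.
(a,b)_11: α=1, u≡3; β=0, v≡9 (mod 11); (3|11)=+1, (9|11)=+1; sign (−1)^0·+1^0·+1^1 = +1.
(a,b)_∞: sgn(11)=+, sgn(15)=+, so +1.
(a,b)_3: α=0, u≡2; β=-9, v≡2 (mod 3); (2|3)=-1, (2|3)=-1; sign (−1)^0·-1^-9·-1^0 = -1.
Ram(11, 15) = {2, 3}; no ℚ_2-point on the conic.

[2, 3]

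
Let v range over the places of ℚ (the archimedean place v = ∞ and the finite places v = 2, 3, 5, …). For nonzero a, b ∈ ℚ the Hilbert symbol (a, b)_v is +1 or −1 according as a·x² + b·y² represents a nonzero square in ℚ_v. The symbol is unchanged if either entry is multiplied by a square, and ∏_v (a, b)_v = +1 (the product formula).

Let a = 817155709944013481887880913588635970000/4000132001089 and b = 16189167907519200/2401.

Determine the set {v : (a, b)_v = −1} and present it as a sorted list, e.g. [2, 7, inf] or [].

(a, b) ≡ (7733, 3791982) mod (ℚ^×)²; places V = {2, 3, 5, 7, 11, 17, 19, 29, 31, 37, ∞}.
(a,b)_37: α=3, u≡2; β=1, v≡4 (mod 37); (2|37)=-1, (4|37)=+1; sign (−1)^0·-1^1·+1^3 = -1.
(a,b)_19: α=5, u≡15; β=1, v≡3 (mod 19); (15|19)=-1, (3|19)=-1; sign (−1)^1·-1^1·-1^5 = -1.
(a,b)_11: α=7, u≡10; β=4, v≡6 (mod 11); (10|11)=-1, (6|11)=-1; sign (−1)^0·-1^4·-1^7 = -1.
(a,b)_2: α=4, β=5; u≡5, v≡7 (mod 8); ε(u)ε(v)=0·1, αω(v)=4·0, βω(u)=5·1; sum ≡ 1  ⇒  -1.
(a,b)_3: α=16, u≡2; β=7, v≡1 (mod 3); (2|3)=-1, (1|3)=+1; sign (−1)^0·-1^7·+1^16 = -1.
(a,b)_31: α=4, u≡18; β=1, v≡26 (mod 31); (18|31)=+1, (26|31)=-1; sign (−1)^0·+1^1·-1^4 = +1.
(a,b)_5: α=4, u≡3; β=2, v≡3 (mod 5); (3|5)=-1, (3|5)=-1; sign (−1)^0·-1^2·-1^4 = +1.
(a,b)_17: α=-2, u≡1; β=0, v≡4 (mod 17); (1|17)=+1, (4|17)=+1; sign (−1)^0·+1^0·+1^-2 = +1.
(a,b)_7: α=-12, u≡6; β=-4, v≡6 (mod 7); (6|7)=-1, (6|7)=-1; sign (−1)^0·-1^-4·-1^-12 = +1.
(a,b)_∞: sgn(7733)=+, sgn(3791982)=+, so +1.
(a,b)_29: α=2, u≡10; β=1, v≡19 (mod 29); (10|29)=-1, (19|29)=-1; sign (−1)^0·-1^1·-1^2 = -1.
(7733, 3791982 / ℚ) ramifies at {2, 3, 11, 19, 29, 37}: a division algebra.

[2, 3, 11, 19, 29, 37]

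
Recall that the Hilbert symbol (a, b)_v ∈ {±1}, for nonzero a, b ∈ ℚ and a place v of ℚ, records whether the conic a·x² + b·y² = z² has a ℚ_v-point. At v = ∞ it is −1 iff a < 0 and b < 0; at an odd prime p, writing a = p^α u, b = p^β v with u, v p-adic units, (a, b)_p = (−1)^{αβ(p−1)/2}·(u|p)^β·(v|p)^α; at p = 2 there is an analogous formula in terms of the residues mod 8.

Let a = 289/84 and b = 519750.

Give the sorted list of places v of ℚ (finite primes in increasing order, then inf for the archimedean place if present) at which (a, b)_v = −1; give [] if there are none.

(a, b) ≡ (21, 2310) mod (ℚ^×)²; places V = {2, 3, 5, 7, 11, 17, ∞}.
(a,b)_2: α=-2, β=1; u≡5, v≡3 (mod 8); ε(u)ε(v)=0·1, αω(v)=-2·1, βω(u)=1·1; sum ≡ 1  ⇒  -1.
(a,b)_7: α=-1, u≡6; β=1, v≡1 (mod 7); (6|7)=-1, (1|7)=+1; sign (−1)^1·-1^1·+1^-1 = +1.
(a,b)_17: α=2, u≡16; β=0, v≡9 (mod 17); (16|17)=+1, (9|17)=+1; sign (−1)^0·+1^0·+1^2 = +1.
(a,b)_3: α=-1, u≡1; β=3, v≡2 (mod 3); (1|3)=+1, (2|3)=-1; sign (−1)^1·+1^3·-1^-1 = +1.
(a,b)_5: α=0, u≡1; β=3, v≡3 (mod 5); (1|5)=+1, (3|5)=-1; sign (−1)^0·+1^3·-1^0 = +1.
(a,b)_∞: sgn(21)=+, sgn(2310)=+, so +1.
(a,b)_11: α=0, u≡2; β=1, v≡5 (mod 11); (2|11)=-1, (5|11)=+1; sign (−1)^0·-1^1·+1^0 = -1.
(21, 2310 / ℚ) ramifies at {2, 11}: a division algebra.

[2, 11]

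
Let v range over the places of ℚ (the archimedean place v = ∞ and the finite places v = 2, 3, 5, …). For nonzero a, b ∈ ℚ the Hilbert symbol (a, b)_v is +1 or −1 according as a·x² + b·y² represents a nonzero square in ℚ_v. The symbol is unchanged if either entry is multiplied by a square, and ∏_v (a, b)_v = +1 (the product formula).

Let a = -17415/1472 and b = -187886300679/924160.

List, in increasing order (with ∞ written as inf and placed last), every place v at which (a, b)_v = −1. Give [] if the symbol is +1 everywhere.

[5, 23, 43, inf]

(a, b) ≡ (-4945, -33110) mod (ℚ^×)²; places V = {2, 3, 5, 7, 11, 19, 23, 31, 43, ∞}.
(a,b)_19: α=0, u≡3; β=-2, v≡5 (mod 19); (3|19)=-1, (5|19)=+1; sign (−1)^0·-1^-2·+1^0 = +1.
(a,b)_43: α=1, u≡24; β=1, v≡15 (mod 43); (24|43)=+1, (15|43)=+1; sign (−1)^1·+1^1·+1^1 = -1.
(a,b)_31: α=0, u≡17; β=2, v≡3 (mod 31); (17|31)=-1, (3|31)=-1; sign (−1)^0·-1^2·-1^0 = +1.
(a,b)_7: α=0, u≡4; β=1, v≡4 (mod 7); (4|7)=+1, (4|7)=+1; sign (−1)^0·+1^1·+1^0 = +1.
(a,b)_3: α=4, u≡2; β=10, v≡1 (mod 3); (2|3)=-1, (1|3)=+1; sign (−1)^0·-1^10·+1^4 = +1.
(a,b)_∞: sgn(-4945)=−, sgn(-33110)=−, so -1.
(a,b)_5: α=1, u≡1; β=-1, v≡3 (mod 5); (1|5)=+1, (3|5)=-1; sign (−1)^0·+1^-1·-1^1 = -1.
(a,b)_2: α=-6, β=-9; u≡7, v≡5 (mod 8); ε(u)ε(v)=1·0, αω(v)=-6·1, βω(u)=-9·0; sum ≡ 0  ⇒  +1.
(a,b)_23: α=-1, u≡10; β=0, v≡21 (mod 23); (10|23)=-1, (21|23)=-1; sign (−1)^0·-1^0·-1^-1 = -1.
(a,b)_11: α=0, u≡1; β=1, v≡1 (mod 11); (1|11)=+1, (1|11)=+1; sign (−1)^0·+1^1·+1^0 = +1.
|Ram(-4945, -33110)| = 4, even; anisotropic at {5, 23, 43, ∞}.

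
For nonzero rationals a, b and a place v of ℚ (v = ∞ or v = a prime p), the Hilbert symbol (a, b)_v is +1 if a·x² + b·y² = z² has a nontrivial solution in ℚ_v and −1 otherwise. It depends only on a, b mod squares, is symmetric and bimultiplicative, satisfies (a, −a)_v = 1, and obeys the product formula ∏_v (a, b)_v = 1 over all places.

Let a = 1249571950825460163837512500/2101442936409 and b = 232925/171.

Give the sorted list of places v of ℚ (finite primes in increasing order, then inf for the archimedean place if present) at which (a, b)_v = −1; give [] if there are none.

Mod squares: a ≡ 780045, b ≡ 1463. Check v ∈ {∞, 2, 3, 5, 7, 11, 17, 19, 23, 31, 43}.
v=23: a=23^3·(≡6), b=23^0·(≡5) mod 23; (6|23)=+1, (5|23)=-1; (−1)^{3·0·11}·(+1)^0·(-1)^3 = -1.
v=17: a=17^-1·(≡1), b=17^0·(≡8) mod 17; (1|17)=+1, (8|17)=+1; (−1)^{-1·0·8}·(+1)^0·(+1)^-1 = +1.
v=11: a=11^10·(≡6), b=11^3·(≡9) mod 11; (6|11)=-1, (9|11)=+1; (−1)^{10·3·5}·(-1)^3·(+1)^10 = -1.
v=7: a=7^3·(≡2), b=7^1·(≡6) mod 7; (2|7)=+1, (6|7)=-1; (−1)^{3·1·3}·(+1)^1·(-1)^3 = +1.
v=3: a=3^-3·(≡2), b=3^-2·(≡2) mod 3; (2|3)=-1, (2|3)=-1; (−1)^{-3·-2·1}·(-1)^-2·(-1)^-3 = -1.
v=43: a=43^-2·(≡9), b=43^0·(≡6) mod 43; (9|43)=+1, (6|43)=+1; (−1)^{-2·0·21}·(+1)^0·(+1)^-2 = +1.
v=5: a=5^5·(≡1), b=5^2·(≡2) mod 5; (1|5)=+1, (2|5)=-1; (−1)^{5·2·2}·(+1)^2·(-1)^5 = -1.
v=∞: 780045 > 0 and 1463 > 0  ⇒  (a,b)_∞ = +1.
v=2: v_2(a)=2, v_2(b)=0; units ≡ 5, 7 (mod 8); ε·ε+αω+βω = 0·1+2·0+0·1 ≡ 0  ⇒  (a,b)_2 = +1.
v=31: a=31^4·(≡6), b=31^0·(≡13) mod 31; (6|31)=-1, (13|31)=-1; (−1)^{4·0·15}·(-1)^0·(-1)^4 = +1.
v=19: a=19^-5·(≡14), b=19^-1·(≡11) mod 19; (14|19)=-1, (11|19)=+1; (−1)^{-5·-1·9}·(-1)^-1·(+1)^-5 = +1.
(780045, 1463 / ℚ) ramifies at {3, 5, 11, 23}: a division algebra.

[3, 5, 11, 23]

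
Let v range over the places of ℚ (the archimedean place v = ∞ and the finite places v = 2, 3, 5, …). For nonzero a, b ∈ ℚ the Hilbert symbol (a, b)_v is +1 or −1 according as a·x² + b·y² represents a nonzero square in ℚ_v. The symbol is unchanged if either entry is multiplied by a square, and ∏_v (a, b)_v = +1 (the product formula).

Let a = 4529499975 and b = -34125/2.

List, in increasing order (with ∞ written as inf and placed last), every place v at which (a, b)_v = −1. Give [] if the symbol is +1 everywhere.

[2, 17]

Mod squares: a ≡ 2431, b ≡ -2730. Check v ∈ {∞, 2, 3, 5, 7, 11, 13, 17}.
v=11: a=11^1·(≡1), b=11^0·(≡4) mod 11; (1|11)=+1, (4|11)=+1; (−1)^{1·0·5}·(+1)^0·(+1)^1 = +1.
v=3: a=3^2·(≡1), b=3^1·(≡2) mod 3; (1|3)=+1, (2|3)=-1; (−1)^{2·1·1}·(+1)^1·(-1)^2 = +1.
v=5: a=5^2·(≡4), b=5^3·(≡1) mod 5; (4|5)=+1, (1|5)=+1; (−1)^{2·3·2}·(+1)^3·(+1)^2 = +1.
v=∞: 2431 > 0 and -2730 < 0  ⇒  (a,b)_∞ = +1.
v=13: a=13^3·(≡5), b=13^1·(≡7) mod 13; (5|13)=-1, (7|13)=-1; (−1)^{3·1·6}·(-1)^1·(-1)^3 = +1.
v=2: v_2(a)=0, v_2(b)=-1; units ≡ 7, 3 (mod 8); ε·ε+αω+βω = 1·1+0·1+-1·0 ≡ 1  ⇒  (a,b)_2 = -1.
v=7: a=7^2·(≡2), b=7^1·(≡2) mod 7; (2|7)=+1, (2|7)=+1; (−1)^{2·1·3}·(+1)^1·(+1)^2 = +1.
v=17: a=17^1·(≡5), b=17^0·(≡14) mod 17; (5|17)=-1, (14|17)=-1; (−1)^{1·0·8}·(-1)^0·(-1)^1 = -1.
(2431, -2730 / ℚ) ramifies at {2, 17}: a division algebra.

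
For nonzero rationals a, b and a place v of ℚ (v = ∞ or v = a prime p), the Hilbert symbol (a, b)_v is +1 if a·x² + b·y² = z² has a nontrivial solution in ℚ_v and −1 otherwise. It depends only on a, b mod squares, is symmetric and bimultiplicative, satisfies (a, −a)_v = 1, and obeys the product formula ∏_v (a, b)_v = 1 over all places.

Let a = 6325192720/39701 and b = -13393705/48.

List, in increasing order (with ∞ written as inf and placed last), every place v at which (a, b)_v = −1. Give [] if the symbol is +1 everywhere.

[3, 5, 7, 13]

Mod squares: a ≡ 327845, b ≡ -139035. Check v ∈ {∞, 2, 3, 5, 7, 11, 13, 17, 19, 23, 29, 31, 37}.
v=3: a=3^0·(≡2), b=3^-1·(≡2) mod 3; (2|3)=-1, (2|3)=-1; (−1)^{0·-1·1}·(-1)^-1·(-1)^0 = -1.
v=∞: 327845 > 0 and -139035 < 0  ⇒  (a,b)_∞ = +1.
v=31: a=31^0·(≡16), b=31^1·(≡5) mod 31; (16|31)=+1, (5|31)=+1; (−1)^{0·1·15}·(+1)^1·(+1)^0 = +1.
v=5: a=5^1·(≡4), b=5^1·(≡3) mod 5; (4|5)=+1, (3|5)=-1; (−1)^{1·1·2}·(+1)^1·(-1)^1 = -1.
v=7: a=7^1·(≡3), b=7^0·(≡3) mod 7; (3|7)=-1, (3|7)=-1; (−1)^{1·0·3}·(-1)^0·(-1)^1 = -1.
v=29: a=29^-1·(≡28), b=29^0·(≡20) mod 29; (28|29)=+1, (20|29)=+1; (−1)^{-1·0·14}·(+1)^0·(+1)^-1 = +1.
v=17: a=17^3·(≡5), b=17^2·(≡1) mod 17; (5|17)=-1, (1|17)=+1; (−1)^{3·2·8}·(-1)^2·(+1)^3 = +1.
v=23: a=23^0·(≡1), b=23^1·(≡1) mod 23; (1|23)=+1, (1|23)=+1; (−1)^{0·1·11}·(+1)^1·(+1)^0 = +1.
v=13: a=13^0·(≡11), b=13^1·(≡12) mod 13; (11|13)=-1, (12|13)=+1; (−1)^{0·1·6}·(-1)^1·(+1)^0 = -1.
v=11: a=11^2·(≡5), b=11^0·(≡4) mod 11; (5|11)=+1, (4|11)=+1; (−1)^{2·0·5}·(+1)^0·(+1)^2 = +1.
v=19: a=19^1·(≡18), b=19^0·(≡6) mod 19; (18|19)=-1, (6|19)=+1; (−1)^{1·0·9}·(-1)^0·(+1)^1 = +1.
v=37: a=37^-2·(≡25), b=37^0·(≡10) mod 37; (25|37)=+1, (10|37)=+1; (−1)^{-2·0·18}·(+1)^0·(+1)^-2 = +1.
v=2: v_2(a)=4, v_2(b)=-4; units ≡ 5, 5 (mod 8); ε·ε+αω+βω = 0·0+4·1+-4·1 ≡ 0  ⇒  (a,b)_2 = +1.
Ram(327845, -139035) = {3, 5, 7, 13}; no ℚ_3-point on the conic.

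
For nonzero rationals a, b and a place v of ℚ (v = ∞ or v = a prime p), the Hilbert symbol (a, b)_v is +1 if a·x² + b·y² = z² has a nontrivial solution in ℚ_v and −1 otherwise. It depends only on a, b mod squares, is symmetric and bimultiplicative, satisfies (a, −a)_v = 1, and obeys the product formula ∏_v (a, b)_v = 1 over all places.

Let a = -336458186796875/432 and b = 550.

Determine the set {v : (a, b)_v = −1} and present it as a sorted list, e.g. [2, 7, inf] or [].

Mod squares: a ≡ -36465, b ≡ 22. Check v ∈ {∞, 2, 3, 5, 11, 13, 17}.
v=3: a=3^-3·(≡1), b=3^0·(≡1) mod 3; (1|3)=+1, (1|3)=+1; (−1)^{-3·0·1}·(+1)^0·(+1)^-3 = +1.
v=2: v_2(a)=-4, v_2(b)=1; units ≡ 7, 3 (mod 8); ε·ε+αω+βω = 1·1+-4·1+1·0 ≡ 1  ⇒  (a,b)_2 = -1.
v=17: a=17^1·(≡5), b=17^0·(≡6) mod 17; (5|17)=-1, (6|17)=-1; (−1)^{1·0·8}·(-1)^0·(-1)^1 = -1.
v=5: a=5^7·(≡2), b=5^2·(≡2) mod 5; (2|5)=-1, (2|5)=-1; (−1)^{7·2·2}·(-1)^2·(-1)^7 = -1.
v=13: a=13^1·(≡9), b=13^0·(≡4) mod 13; (9|13)=+1, (4|13)=+1; (−1)^{1·0·6}·(+1)^0·(+1)^1 = +1.
v=∞: -36465 < 0 and 22 > 0  ⇒  (a,b)_∞ = +1.
v=11: a=11^7·(≡10), b=11^1·(≡6) mod 11; (10|11)=-1, (6|11)=-1; (−1)^{7·1·5}·(-1)^1·(-1)^7 = -1.
(-36465, 22 / ℚ) ramifies at {2, 5, 11, 17}: a division algebra.

[2, 5, 11, 17]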